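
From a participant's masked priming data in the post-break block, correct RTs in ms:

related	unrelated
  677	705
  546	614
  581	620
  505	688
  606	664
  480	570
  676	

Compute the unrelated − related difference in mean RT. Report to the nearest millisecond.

62 ms

M(related) = 4071/7 = 581.571
M(unrelated) = 3861/6 = 643.500
Difference = 643.500 − 581.571 = 61.929 ms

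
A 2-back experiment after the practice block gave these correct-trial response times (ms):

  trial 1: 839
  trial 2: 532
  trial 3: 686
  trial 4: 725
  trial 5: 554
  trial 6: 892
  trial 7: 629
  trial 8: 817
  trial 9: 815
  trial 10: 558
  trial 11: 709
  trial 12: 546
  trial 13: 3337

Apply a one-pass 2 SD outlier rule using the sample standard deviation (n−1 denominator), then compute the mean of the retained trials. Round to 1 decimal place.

n = 13, ΣRT = 11639, M = 895.308
Σ(x−M)² = 6640344.77; s = √(6640344.77/12) = 743.883
Cutoffs: 895.308 ± 2·743.883 → [-592.5, 2383.1]
Outside: 3337 → excluded.
Retained (n=12): Σ = 8302, mean = 8302/12 = 691.833

691.8 ms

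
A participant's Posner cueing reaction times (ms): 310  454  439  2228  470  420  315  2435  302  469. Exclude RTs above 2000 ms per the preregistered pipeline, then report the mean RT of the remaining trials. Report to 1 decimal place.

Excluded: 2228, 2435
Retained (n=8): Σ = 3179
Mean = 3179/8 = 397.3750

397.4 ms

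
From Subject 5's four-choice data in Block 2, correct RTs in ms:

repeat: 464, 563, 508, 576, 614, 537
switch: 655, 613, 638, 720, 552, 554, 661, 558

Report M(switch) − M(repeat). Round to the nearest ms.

M(repeat) = 3262/6 = 543.667
M(switch) = 4951/8 = 618.875
Difference = 618.875 − 543.667 = 75.208 ms

75 ms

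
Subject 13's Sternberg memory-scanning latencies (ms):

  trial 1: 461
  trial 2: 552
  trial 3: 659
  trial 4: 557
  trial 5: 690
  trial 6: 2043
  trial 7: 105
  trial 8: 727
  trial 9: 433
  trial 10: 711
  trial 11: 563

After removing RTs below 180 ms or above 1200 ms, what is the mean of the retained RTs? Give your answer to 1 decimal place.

Excluded: 105, 2043
Retained (n=9): Σ = 5353
Mean = 5353/9 = 594.7778

594.8 ms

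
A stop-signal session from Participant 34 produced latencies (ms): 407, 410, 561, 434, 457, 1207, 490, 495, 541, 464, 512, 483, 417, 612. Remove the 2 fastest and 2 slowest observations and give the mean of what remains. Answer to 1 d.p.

485.4 ms

Sorted: 407, 410, 417, 434, 457, 464, 483, 490, 495, 512, 541, 561, 612, 1207
Drop lowest 2 (407, 410) and highest 2 (612, 1207)
Remaining (n=10): Σ = 4854, mean = 4854/10 = 485.400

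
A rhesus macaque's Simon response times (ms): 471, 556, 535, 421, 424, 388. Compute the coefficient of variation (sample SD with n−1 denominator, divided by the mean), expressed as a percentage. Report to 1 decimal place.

n = 6, Σ = 2795, M = 465.8333
Σ(x−M)² = 22758.833; s = √(22758.833/5) = 67.4668
CV = 67.4668 / 465.8333 = 0.14483 = 14.483%

14.5%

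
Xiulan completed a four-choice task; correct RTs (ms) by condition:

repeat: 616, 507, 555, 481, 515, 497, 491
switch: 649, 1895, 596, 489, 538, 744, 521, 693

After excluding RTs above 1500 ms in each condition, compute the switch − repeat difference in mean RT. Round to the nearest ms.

81 ms

switch: exclude 1895
M(repeat) = 3662/7 = 523.143
M(switch) = 4230/7 = 604.286
Difference = 604.286 − 523.143 = 81.143 ms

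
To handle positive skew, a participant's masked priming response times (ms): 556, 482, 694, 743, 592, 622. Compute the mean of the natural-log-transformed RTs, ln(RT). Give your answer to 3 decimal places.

6.411

ln(RT): 6.3208, 6.1779, 6.5425, 6.6107, 6.3835, 6.4329
Σ ln(RT) = 38.4683
Mean = 38.4683/6 = 6.41139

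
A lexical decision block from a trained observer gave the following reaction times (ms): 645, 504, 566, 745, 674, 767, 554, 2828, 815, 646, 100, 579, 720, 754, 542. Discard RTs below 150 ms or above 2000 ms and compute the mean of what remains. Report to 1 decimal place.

Excluded: 100, 2828
Retained (n=13): Σ = 8511
Mean = 8511/13 = 654.6923

654.7 ms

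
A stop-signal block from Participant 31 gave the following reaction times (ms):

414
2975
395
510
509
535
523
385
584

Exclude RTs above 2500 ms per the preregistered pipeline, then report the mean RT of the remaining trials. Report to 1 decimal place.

481.9 ms

Excluded: 2975
Retained (n=8): Σ = 3855
Mean = 3855/8 = 481.8750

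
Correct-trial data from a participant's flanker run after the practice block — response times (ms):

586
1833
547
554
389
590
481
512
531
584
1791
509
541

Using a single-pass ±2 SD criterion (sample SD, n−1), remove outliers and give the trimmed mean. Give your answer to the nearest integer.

529 ms

n = 13, ΣRT = 9448, M = 726.769
Σ(x−M)² = 2818280.31; s = √(2818280.31/12) = 484.620
Cutoffs: 726.769 ± 2·484.620 → [-242.5, 1696.0]
Outside: 1791, 1833 → excluded.
Retained (n=11): Σ = 5824, mean = 5824/11 = 529.455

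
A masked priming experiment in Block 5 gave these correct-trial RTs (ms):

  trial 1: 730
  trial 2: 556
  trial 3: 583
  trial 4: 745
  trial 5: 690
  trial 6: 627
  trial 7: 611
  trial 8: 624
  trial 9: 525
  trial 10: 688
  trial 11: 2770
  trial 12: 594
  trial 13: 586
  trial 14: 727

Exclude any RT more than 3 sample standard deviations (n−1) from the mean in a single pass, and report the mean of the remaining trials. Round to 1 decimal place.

637.4 ms

n = 14, ΣRT = 11056, M = 789.714
Σ(x−M)² = 4284424.86; s = √(4284424.86/13) = 574.083
Cutoffs: 789.714 ± 3·574.083 → [-932.5, 2512.0]
Outside: 2770 → excluded.
Retained (n=13): Σ = 8286, mean = 8286/13 = 637.385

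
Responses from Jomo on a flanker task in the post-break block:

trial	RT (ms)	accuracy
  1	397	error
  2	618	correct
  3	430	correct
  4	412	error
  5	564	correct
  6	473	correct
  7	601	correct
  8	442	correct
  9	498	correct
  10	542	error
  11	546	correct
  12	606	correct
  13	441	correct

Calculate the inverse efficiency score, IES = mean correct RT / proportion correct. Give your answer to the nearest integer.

Correct trials (n=10): 618, 430, 564, 473, 601, 442, 498, 546, 606, 441
Mean correct RT = 5219/10 = 521.9000 ms
Proportion correct = 10/13
IES = 521.9000 / (10/13) = 678.470 ms

678 ms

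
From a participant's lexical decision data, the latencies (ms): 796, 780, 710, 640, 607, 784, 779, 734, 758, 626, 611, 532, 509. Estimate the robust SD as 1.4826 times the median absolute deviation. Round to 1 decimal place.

Sorted: 509, 532, 607, 611, 626, 640, 710, 734, 758, 779, 780, 784, 796 → median = 710
|x − 710| sorted: 0, 24, 48, 69, 70, 70, 74, 84, 86, 99, 103, 178, 201 → MAD = 74
Robust SD ≈ 1.4826 × 74 = 109.712

109.7 ms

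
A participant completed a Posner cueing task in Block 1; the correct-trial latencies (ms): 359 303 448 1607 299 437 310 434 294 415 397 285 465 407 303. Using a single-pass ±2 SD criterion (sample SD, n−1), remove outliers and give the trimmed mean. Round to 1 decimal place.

368.3 ms

n = 15, ΣRT = 6763, M = 450.867
Σ(x−M)² = 1490635.73; s = √(1490635.73/14) = 326.304
Cutoffs: 450.867 ± 2·326.304 → [-201.7, 1103.5]
Outside: 1607 → excluded.
Retained (n=14): Σ = 5156, mean = 5156/14 = 368.286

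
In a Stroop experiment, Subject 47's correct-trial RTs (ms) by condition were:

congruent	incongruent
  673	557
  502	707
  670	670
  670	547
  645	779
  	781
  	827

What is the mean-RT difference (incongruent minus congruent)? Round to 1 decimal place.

M(congruent) = 3160/5 = 632.000
M(incongruent) = 4868/7 = 695.429
Difference = 695.429 − 632.000 = 63.429 ms

63.4 ms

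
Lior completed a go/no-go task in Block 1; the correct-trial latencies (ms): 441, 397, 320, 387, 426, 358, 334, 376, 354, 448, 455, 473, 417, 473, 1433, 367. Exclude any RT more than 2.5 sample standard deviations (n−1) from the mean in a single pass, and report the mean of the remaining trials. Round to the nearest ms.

n = 16, ΣRT = 7459, M = 466.188
Σ(x−M)² = 1032108.44; s = √(1032108.44/15) = 262.311
Cutoffs: 466.188 ± 2.5·262.311 → [-189.6, 1122.0]
Outside: 1433 → excluded.
Retained (n=15): Σ = 6026, mean = 6026/15 = 401.733

402 ms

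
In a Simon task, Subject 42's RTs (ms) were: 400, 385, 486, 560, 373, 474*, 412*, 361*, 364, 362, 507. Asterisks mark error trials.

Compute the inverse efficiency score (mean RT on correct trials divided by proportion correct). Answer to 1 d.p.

Correct trials (n=8): 400, 385, 486, 560, 373, 364, 362, 507
Mean correct RT = 3437/8 = 429.6250 ms
Proportion correct = 8/11
IES = 429.6250 / (8/11) = 590.734 ms

590.7 ms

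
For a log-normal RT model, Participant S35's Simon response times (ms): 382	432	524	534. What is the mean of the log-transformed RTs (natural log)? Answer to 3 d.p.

ln(RT): 5.9454, 6.0684, 6.2615, 6.2804
Σ ln(RT) = 24.5557
Mean = 24.5557/4 = 6.13893

6.139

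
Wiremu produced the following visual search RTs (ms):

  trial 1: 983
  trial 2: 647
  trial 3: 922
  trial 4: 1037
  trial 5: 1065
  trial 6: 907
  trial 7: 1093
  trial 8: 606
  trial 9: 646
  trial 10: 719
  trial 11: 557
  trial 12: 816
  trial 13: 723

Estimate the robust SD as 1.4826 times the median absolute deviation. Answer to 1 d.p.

Sorted: 557, 606, 646, 647, 719, 723, 816, 907, 922, 983, 1037, 1065, 1093 → median = 816
|x − 816| sorted: 0, 91, 93, 97, 106, 167, 169, 170, 210, 221, 249, 259, 277 → MAD = 169
Robust SD ≈ 1.4826 × 169 = 250.559

250.6 ms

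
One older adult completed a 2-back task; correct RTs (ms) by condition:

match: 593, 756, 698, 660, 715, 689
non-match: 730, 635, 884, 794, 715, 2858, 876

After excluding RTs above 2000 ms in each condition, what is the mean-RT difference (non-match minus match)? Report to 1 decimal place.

non-match: exclude 2858
M(match) = 4111/6 = 685.167
M(non-match) = 4634/6 = 772.333
Difference = 772.333 − 685.167 = 87.167 ms

87.2 ms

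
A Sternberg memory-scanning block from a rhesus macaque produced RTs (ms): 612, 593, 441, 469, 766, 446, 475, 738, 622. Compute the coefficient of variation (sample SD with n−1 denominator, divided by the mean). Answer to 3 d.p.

0.216

n = 9, Σ = 5162, M = 573.5556
Σ(x−M)² = 122766.222; s = √(122766.222/8) = 123.8781
CV = 123.8781 / 573.5556 = 0.21598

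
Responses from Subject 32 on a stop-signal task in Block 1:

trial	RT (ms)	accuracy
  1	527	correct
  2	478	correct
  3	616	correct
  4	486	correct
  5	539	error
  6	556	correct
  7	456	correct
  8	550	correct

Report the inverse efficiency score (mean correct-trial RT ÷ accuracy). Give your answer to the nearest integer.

Correct trials (n=7): 527, 478, 616, 486, 556, 456, 550
Mean correct RT = 3669/7 = 524.1429 ms
Proportion correct = 7/8
IES = 524.1429 / (7/8) = 599.020 ms

599 ms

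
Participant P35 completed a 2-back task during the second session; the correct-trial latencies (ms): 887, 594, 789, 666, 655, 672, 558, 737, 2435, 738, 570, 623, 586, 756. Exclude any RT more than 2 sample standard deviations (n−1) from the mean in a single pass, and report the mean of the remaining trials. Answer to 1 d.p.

679.3 ms

n = 14, ΣRT = 11266, M = 804.714
Σ(x−M)² = 2976742.86; s = √(2976742.86/13) = 478.519
Cutoffs: 804.714 ± 2·478.519 → [-152.3, 1761.8]
Outside: 2435 → excluded.
Retained (n=13): Σ = 8831, mean = 8831/13 = 679.308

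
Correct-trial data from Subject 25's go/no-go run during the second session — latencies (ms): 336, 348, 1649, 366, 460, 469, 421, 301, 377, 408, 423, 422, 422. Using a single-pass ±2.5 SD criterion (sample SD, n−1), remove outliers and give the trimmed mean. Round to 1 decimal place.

396.1 ms

n = 13, ΣRT = 6402, M = 492.462
Σ(x−M)² = 1477511.23; s = √(1477511.23/12) = 350.893
Cutoffs: 492.462 ± 2.5·350.893 → [-384.8, 1369.7]
Outside: 1649 → excluded.
Retained (n=12): Σ = 4753, mean = 4753/12 = 396.083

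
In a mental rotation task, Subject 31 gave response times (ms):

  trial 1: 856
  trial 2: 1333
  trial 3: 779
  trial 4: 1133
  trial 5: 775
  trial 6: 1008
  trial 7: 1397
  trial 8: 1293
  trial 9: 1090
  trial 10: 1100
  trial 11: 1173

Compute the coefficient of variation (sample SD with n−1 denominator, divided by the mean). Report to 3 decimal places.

0.198

n = 11, Σ = 11937, M = 1085.1818
Σ(x−M)² = 460515.636; s = √(460515.636/10) = 214.5963
CV = 214.5963 / 1085.1818 = 0.19775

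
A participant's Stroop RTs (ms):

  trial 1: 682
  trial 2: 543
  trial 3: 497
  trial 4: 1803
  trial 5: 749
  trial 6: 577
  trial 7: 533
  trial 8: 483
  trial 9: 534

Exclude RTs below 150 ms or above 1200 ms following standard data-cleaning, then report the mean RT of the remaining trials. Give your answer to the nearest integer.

575 ms

Excluded: 1803
Retained (n=8): Σ = 4598
Mean = 4598/8 = 574.7500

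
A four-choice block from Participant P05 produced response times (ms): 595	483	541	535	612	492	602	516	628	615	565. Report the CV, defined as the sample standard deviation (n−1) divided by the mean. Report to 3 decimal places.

n = 11, Σ = 6184, M = 562.1818
Σ(x−M)² = 26789.636; s = √(26789.636/10) = 51.7587
CV = 51.7587 / 562.1818 = 0.09207

0.092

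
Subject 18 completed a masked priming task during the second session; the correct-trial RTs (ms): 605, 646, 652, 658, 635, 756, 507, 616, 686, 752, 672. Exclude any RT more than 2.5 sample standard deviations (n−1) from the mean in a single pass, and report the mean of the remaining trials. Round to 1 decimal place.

n = 11, ΣRT = 7185, M = 653.182
Σ(x−M)² = 47247.64; s = √(47247.64/10) = 68.737
Cutoffs: 653.182 ± 2.5·68.737 → [481.3, 825.0]
No RTs fall outside the cutoffs; all 11 retained. Mean = 7185/11 = 653.182

653.2 ms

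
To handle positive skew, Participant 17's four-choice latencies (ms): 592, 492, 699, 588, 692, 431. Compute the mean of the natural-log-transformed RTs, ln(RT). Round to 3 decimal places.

6.352

ln(RT): 6.3835, 6.1985, 6.5497, 6.3767, 6.5396, 6.0661
Σ ln(RT) = 38.1141
Mean = 38.1141/6 = 6.35234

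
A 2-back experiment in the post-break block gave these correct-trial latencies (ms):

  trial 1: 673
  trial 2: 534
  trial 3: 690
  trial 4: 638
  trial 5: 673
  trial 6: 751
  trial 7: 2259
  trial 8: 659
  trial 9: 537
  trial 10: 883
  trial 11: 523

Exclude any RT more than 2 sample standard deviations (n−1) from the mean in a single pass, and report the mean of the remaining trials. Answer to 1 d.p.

656.1 ms

n = 11, ΣRT = 8820, M = 801.818
Σ(x−M)² = 2445071.64; s = √(2445071.64/10) = 494.477
Cutoffs: 801.818 ± 2·494.477 → [-187.1, 1790.8]
Outside: 2259 → excluded.
Retained (n=10): Σ = 6561, mean = 6561/10 = 656.100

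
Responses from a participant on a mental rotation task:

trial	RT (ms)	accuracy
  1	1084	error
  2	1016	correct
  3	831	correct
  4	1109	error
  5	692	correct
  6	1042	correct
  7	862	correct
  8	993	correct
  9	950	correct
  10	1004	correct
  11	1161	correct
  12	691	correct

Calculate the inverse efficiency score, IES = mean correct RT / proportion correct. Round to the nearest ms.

1109 ms

Correct trials (n=10): 1016, 831, 692, 1042, 862, 993, 950, 1004, 1161, 691
Mean correct RT = 9242/10 = 924.2000 ms
Proportion correct = 10/12
IES = 924.2000 / (10/12) = 1109.040 ms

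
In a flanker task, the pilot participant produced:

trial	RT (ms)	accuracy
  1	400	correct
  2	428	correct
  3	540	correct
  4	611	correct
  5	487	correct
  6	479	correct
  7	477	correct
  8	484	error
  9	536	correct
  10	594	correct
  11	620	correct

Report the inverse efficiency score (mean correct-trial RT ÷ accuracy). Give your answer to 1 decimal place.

Correct trials (n=10): 400, 428, 540, 611, 487, 479, 477, 536, 594, 620
Mean correct RT = 5172/10 = 517.2000 ms
Proportion correct = 10/11
IES = 517.2000 / (10/11) = 568.920 ms

568.9 ms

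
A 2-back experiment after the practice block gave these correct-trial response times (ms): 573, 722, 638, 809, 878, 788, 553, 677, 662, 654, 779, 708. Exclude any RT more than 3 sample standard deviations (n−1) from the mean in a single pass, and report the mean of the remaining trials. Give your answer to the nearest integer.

703 ms

n = 12, ΣRT = 8441, M = 703.417
Σ(x−M)² = 103628.92; s = √(103628.92/11) = 97.061
Cutoffs: 703.417 ± 3·97.061 → [412.2, 994.6]
No RTs fall outside the cutoffs; all 12 retained. Mean = 8441/12 = 703.417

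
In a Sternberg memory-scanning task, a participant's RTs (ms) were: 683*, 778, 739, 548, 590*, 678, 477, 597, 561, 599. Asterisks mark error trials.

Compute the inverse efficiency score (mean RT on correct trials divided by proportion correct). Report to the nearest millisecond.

Correct trials (n=8): 778, 739, 548, 678, 477, 597, 561, 599
Mean correct RT = 4977/8 = 622.1250 ms
Proportion correct = 8/10
IES = 622.1250 / (8/10) = 777.656 ms

778 ms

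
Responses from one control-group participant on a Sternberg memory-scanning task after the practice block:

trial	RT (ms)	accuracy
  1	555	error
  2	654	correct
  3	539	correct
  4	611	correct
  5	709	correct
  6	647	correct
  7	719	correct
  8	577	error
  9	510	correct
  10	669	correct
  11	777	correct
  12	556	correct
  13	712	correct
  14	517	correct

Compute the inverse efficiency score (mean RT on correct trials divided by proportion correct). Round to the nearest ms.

Correct trials (n=12): 654, 539, 611, 709, 647, 719, 510, 669, 777, 556, 712, 517
Mean correct RT = 7620/12 = 635.0000 ms
Proportion correct = 12/14
IES = 635.0000 / (12/14) = 740.833 ms

741 ms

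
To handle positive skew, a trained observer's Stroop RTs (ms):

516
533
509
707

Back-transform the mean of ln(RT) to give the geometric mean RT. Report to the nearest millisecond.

561 ms

ln(RT): 6.2461, 6.2785, 6.2324, 6.5610
Mean ln(RT) = 25.3181/4 = 6.32953
Geometric mean = exp(6.32953) = 560.89 ms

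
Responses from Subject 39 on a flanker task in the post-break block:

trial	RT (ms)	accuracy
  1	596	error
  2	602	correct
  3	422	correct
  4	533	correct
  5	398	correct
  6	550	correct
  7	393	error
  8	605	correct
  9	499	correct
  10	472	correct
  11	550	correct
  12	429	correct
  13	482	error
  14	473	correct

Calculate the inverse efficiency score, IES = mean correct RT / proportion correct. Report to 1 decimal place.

640.2 ms

Correct trials (n=11): 602, 422, 533, 398, 550, 605, 499, 472, 550, 429, 473
Mean correct RT = 5533/11 = 503.0000 ms
Proportion correct = 11/14
IES = 503.0000 / (11/14) = 640.182 ms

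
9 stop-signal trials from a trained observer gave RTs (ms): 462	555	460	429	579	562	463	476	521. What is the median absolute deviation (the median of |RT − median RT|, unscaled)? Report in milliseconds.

45 ms

Sorted: 429, 460, 462, 463, 476, 521, 555, 562, 579 → median = 476
|x − 476|: 14, 79, 16, 47, 103, 86, 13, 0, 45
Sorted deviations: 0, 13, 14, 16, 45, 47, 79, 86, 103 → MAD = 45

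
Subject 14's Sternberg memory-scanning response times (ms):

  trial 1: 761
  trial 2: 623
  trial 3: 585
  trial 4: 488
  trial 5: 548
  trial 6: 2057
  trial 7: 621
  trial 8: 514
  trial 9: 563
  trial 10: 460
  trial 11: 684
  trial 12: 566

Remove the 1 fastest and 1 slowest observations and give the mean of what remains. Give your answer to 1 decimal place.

595.3 ms

Sorted: 460, 488, 514, 548, 563, 566, 585, 621, 623, 684, 761, 2057
Drop lowest 1 (460) and highest 1 (2057)
Remaining (n=10): Σ = 5953, mean = 5953/10 = 595.300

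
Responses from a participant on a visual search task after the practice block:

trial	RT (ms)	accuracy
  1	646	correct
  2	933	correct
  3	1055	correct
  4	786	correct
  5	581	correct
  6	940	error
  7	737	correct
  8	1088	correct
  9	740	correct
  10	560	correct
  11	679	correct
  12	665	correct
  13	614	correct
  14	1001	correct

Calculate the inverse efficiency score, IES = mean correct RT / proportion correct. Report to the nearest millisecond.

Correct trials (n=13): 646, 933, 1055, 786, 581, 737, 1088, 740, 560, 679, 665, 614, 1001
Mean correct RT = 10085/13 = 775.7692 ms
Proportion correct = 13/14
IES = 775.7692 / (13/14) = 835.444 ms

835 ms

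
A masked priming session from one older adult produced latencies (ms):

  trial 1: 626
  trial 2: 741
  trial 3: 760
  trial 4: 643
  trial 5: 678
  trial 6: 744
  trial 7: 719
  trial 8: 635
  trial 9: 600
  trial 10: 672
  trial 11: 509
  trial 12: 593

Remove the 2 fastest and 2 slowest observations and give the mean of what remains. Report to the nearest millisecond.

Sorted: 509, 593, 600, 626, 635, 643, 672, 678, 719, 741, 744, 760
Drop lowest 2 (509, 593) and highest 2 (744, 760)
Remaining (n=8): Σ = 5314, mean = 5314/8 = 664.250

664 ms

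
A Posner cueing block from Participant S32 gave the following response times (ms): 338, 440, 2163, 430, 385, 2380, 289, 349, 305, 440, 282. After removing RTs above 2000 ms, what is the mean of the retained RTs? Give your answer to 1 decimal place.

Excluded: 2163, 2380
Retained (n=9): Σ = 3258
Mean = 3258/9 = 362.0000

362.0 ms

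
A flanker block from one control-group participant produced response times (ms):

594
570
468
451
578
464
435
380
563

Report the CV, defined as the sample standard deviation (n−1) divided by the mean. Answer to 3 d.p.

n = 9, Σ = 4503, M = 500.3333
Σ(x−M)² = 47134.000; s = √(47134.000/8) = 76.7577
CV = 76.7577 / 500.3333 = 0.15341

0.153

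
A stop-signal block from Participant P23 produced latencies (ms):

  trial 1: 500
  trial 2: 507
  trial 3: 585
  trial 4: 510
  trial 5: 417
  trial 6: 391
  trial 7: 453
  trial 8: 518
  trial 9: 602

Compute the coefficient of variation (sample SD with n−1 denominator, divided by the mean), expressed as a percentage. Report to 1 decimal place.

14.0%

n = 9, Σ = 4483, M = 498.1111
Σ(x−M)² = 39048.889; s = √(39048.889/8) = 69.8649
CV = 69.8649 / 498.1111 = 0.14026 = 14.026%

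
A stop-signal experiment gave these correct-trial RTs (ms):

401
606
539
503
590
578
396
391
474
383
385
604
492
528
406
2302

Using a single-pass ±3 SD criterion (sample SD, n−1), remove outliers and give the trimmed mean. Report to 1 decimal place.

485.1 ms

n = 16, ΣRT = 9578, M = 598.625
Σ(x−M)² = 3199111.75; s = √(3199111.75/15) = 461.816
Cutoffs: 598.625 ± 3·461.816 → [-786.8, 1984.1]
Outside: 2302 → excluded.
Retained (n=15): Σ = 7276, mean = 7276/15 = 485.067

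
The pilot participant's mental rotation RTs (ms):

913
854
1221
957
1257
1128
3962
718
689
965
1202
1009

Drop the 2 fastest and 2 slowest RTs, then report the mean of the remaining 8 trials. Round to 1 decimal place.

Sorted: 689, 718, 854, 913, 957, 965, 1009, 1128, 1202, 1221, 1257, 3962
Drop lowest 2 (689, 718) and highest 2 (1257, 3962)
Remaining (n=8): Σ = 8249, mean = 8249/8 = 1031.125

1031.1 ms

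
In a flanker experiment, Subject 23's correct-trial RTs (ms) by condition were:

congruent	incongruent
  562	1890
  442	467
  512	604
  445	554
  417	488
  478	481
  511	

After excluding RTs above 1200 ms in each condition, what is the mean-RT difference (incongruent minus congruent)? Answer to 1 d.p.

37.8 ms

incongruent: exclude 1890
M(congruent) = 3367/7 = 481.000
M(incongruent) = 2594/5 = 518.800
Difference = 518.800 − 481.000 = 37.800 ms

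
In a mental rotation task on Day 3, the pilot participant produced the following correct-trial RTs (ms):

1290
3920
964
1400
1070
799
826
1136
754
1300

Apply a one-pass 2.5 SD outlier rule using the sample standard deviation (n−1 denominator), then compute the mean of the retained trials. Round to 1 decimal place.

1059.9 ms

n = 10, ΣRT = 13459, M = 1345.900
Σ(x−M)² = 7819916.90; s = √(7819916.90/9) = 932.137
Cutoffs: 1345.900 ± 2.5·932.137 → [-984.4, 3676.2]
Outside: 3920 → excluded.
Retained (n=9): Σ = 9539, mean = 9539/9 = 1059.889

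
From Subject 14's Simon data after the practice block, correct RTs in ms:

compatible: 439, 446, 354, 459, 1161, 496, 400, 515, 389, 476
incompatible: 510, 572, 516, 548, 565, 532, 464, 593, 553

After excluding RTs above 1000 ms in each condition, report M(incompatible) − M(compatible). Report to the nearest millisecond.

compatible: exclude 1161
M(compatible) = 3974/9 = 441.556
M(incompatible) = 4853/9 = 539.222
Difference = 539.222 − 441.556 = 97.667 ms

98 ms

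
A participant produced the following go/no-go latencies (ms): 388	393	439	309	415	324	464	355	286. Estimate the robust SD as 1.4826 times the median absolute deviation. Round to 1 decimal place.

Sorted: 286, 309, 324, 355, 388, 393, 415, 439, 464 → median = 388
|x − 388| sorted: 0, 5, 27, 33, 51, 64, 76, 79, 102 → MAD = 51
Robust SD ≈ 1.4826 × 51 = 75.613

75.6 ms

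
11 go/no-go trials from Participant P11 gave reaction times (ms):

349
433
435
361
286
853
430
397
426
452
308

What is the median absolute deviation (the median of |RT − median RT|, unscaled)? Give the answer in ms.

Sorted: 286, 308, 349, 361, 397, 426, 430, 433, 435, 452, 853 → median = 426
|x − 426|: 77, 7, 9, 65, 140, 427, 4, 29, 0, 26, 118
Sorted deviations: 0, 4, 7, 9, 26, 29, 65, 77, 118, 140, 427 → MAD = 29

29 ms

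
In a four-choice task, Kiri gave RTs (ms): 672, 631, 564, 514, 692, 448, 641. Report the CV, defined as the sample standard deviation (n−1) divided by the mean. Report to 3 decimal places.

n = 7, Σ = 4162, M = 594.5714
Σ(x−M)² = 47879.714; s = √(47879.714/6) = 89.3306
CV = 89.3306 / 594.5714 = 0.15024

0.150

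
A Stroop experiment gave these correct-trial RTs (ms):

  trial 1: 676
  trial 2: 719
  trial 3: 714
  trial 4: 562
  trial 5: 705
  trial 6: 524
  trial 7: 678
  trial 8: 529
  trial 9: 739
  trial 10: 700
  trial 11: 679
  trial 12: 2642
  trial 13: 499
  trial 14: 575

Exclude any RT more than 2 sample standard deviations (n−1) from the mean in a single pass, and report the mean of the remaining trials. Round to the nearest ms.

n = 14, ΣRT = 10941, M = 781.500
Σ(x−M)² = 3817263.50; s = √(3817263.50/13) = 541.882
Cutoffs: 781.500 ± 2·541.882 → [-302.3, 1865.3]
Outside: 2642 → excluded.
Retained (n=13): Σ = 8299, mean = 8299/13 = 638.385

638 ms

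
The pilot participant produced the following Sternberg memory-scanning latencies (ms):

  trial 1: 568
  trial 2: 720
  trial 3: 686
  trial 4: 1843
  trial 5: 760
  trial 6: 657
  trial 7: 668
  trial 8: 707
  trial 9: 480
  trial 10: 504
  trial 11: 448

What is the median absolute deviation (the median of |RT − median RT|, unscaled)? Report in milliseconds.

Sorted: 448, 480, 504, 568, 657, 668, 686, 707, 720, 760, 1843 → median = 668
|x − 668|: 100, 52, 18, 1175, 92, 11, 0, 39, 188, 164, 220
Sorted deviations: 0, 11, 18, 39, 52, 92, 100, 164, 188, 220, 1175 → MAD = 92

92 ms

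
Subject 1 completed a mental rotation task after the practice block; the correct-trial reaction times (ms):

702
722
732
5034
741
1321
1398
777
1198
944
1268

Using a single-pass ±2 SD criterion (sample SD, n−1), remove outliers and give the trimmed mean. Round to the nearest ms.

980 ms

n = 11, ΣRT = 14837, M = 1348.818
Σ(x−M)² = 15665071.64; s = √(15665071.64/10) = 1251.602
Cutoffs: 1348.818 ± 2·1251.602 → [-1154.4, 3852.0]
Outside: 5034 → excluded.
Retained (n=10): Σ = 9803, mean = 9803/10 = 980.300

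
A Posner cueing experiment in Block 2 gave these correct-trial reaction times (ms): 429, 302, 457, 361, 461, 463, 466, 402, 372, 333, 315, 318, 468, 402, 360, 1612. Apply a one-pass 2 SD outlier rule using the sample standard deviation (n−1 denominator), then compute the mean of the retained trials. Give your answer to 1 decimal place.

393.9 ms

n = 16, ΣRT = 7521, M = 470.062
Σ(x−M)² = 1443118.94; s = √(1443118.94/15) = 310.174
Cutoffs: 470.062 ± 2·310.174 → [-150.3, 1090.4]
Outside: 1612 → excluded.
Retained (n=15): Σ = 5909, mean = 5909/15 = 393.933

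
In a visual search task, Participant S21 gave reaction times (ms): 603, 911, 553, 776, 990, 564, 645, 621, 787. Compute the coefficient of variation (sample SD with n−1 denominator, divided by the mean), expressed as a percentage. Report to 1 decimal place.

n = 9, Σ = 6450, M = 716.6667
Σ(x−M)² = 198246.000; s = √(198246.000/8) = 157.4190
CV = 157.4190 / 716.6667 = 0.21965 = 21.965%

22.0%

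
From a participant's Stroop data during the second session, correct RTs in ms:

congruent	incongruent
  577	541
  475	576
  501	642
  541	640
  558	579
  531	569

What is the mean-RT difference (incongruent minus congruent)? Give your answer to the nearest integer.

61 ms

M(congruent) = 3183/6 = 530.500
M(incongruent) = 3547/6 = 591.167
Difference = 591.167 − 530.500 = 60.667 ms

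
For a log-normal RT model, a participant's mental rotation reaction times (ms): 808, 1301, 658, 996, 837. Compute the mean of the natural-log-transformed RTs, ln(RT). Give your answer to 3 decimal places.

ln(RT): 6.6946, 7.1709, 6.4892, 6.9037, 6.7298
Σ ln(RT) = 33.9882
Mean = 33.9882/5 = 6.79765

6.798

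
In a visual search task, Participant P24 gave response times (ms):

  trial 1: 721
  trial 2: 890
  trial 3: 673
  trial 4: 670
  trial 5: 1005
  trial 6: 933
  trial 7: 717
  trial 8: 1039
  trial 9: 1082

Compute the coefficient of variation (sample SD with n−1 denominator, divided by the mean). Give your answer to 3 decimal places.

n = 9, Σ = 7730, M = 858.8889
Σ(x−M)² = 219406.889; s = √(219406.889/8) = 165.6076
CV = 165.6076 / 858.8889 = 0.19282

0.193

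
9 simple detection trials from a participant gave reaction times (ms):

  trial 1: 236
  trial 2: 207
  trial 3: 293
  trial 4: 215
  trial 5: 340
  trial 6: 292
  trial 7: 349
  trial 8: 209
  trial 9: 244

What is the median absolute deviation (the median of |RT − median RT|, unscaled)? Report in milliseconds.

37 ms

Sorted: 207, 209, 215, 236, 244, 292, 293, 340, 349 → median = 244
|x − 244|: 8, 37, 49, 29, 96, 48, 105, 35, 0
Sorted deviations: 0, 8, 29, 35, 37, 48, 49, 96, 105 → MAD = 37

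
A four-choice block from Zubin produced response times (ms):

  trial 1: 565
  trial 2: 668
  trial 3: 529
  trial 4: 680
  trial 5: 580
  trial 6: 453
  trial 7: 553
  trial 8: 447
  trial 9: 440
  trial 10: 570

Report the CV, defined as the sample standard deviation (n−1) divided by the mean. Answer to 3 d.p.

n = 10, Σ = 5485, M = 548.5000
Σ(x−M)² = 64894.500; s = √(64894.500/9) = 84.9147
CV = 84.9147 / 548.5000 = 0.15481

0.155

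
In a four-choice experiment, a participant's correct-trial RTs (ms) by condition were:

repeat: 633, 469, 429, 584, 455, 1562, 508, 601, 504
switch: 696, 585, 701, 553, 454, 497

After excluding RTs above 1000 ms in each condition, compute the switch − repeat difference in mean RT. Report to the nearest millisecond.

repeat: exclude 1562
M(repeat) = 4183/8 = 522.875
M(switch) = 3486/6 = 581.000
Difference = 581.000 − 522.875 = 58.125 ms

58 ms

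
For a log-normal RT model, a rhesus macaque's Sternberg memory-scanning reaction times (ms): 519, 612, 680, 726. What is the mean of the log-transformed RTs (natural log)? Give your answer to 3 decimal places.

6.445

ln(RT): 6.2519, 6.4167, 6.5221, 6.5876
Σ ln(RT) = 25.7783
Mean = 25.7783/4 = 6.44457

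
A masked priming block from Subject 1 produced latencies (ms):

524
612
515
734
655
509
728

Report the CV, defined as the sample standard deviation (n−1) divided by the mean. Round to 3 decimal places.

0.161

n = 7, Σ = 4277, M = 611.0000
Σ(x−M)² = 57944.000; s = √(57944.000/6) = 98.2717
CV = 98.2717 / 611.0000 = 0.16084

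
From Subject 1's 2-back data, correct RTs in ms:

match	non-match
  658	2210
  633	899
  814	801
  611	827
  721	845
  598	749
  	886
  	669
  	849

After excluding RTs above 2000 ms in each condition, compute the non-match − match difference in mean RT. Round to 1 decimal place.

non-match: exclude 2210
M(match) = 4035/6 = 672.500
M(non-match) = 6525/8 = 815.625
Difference = 815.625 − 672.500 = 143.125 ms

143.1 ms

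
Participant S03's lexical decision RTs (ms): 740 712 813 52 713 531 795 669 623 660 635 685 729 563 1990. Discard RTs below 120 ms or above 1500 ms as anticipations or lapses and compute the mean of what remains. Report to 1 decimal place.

682.2 ms

Excluded: 52, 1990
Retained (n=13): Σ = 8868
Mean = 8868/13 = 682.1538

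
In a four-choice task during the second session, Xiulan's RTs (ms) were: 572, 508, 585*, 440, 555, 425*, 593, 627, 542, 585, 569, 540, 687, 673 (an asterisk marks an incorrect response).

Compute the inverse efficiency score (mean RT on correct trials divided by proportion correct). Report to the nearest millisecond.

670 ms

Correct trials (n=12): 572, 508, 440, 555, 593, 627, 542, 585, 569, 540, 687, 673
Mean correct RT = 6891/12 = 574.2500 ms
Proportion correct = 12/14
IES = 574.2500 / (12/14) = 669.958 ms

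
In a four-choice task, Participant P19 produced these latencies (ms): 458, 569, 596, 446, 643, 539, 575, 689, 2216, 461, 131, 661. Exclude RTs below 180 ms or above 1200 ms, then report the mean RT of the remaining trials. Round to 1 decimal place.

Excluded: 131, 2216
Retained (n=10): Σ = 5637
Mean = 5637/10 = 563.7000

563.7 ms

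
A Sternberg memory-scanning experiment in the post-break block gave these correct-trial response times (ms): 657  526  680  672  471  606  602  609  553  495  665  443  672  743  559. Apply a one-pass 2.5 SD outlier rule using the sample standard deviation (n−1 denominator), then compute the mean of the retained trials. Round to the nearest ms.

597 ms

n = 15, ΣRT = 8953, M = 596.867
Σ(x−M)² = 106345.73; s = √(106345.73/14) = 87.156
Cutoffs: 596.867 ± 2.5·87.156 → [379.0, 814.8]
No RTs fall outside the cutoffs; all 15 retained. Mean = 8953/15 = 596.867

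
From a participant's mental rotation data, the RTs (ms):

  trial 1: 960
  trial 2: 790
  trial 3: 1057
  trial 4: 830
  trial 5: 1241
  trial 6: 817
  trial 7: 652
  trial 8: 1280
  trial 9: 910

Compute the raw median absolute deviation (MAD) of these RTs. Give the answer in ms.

120 ms

Sorted: 652, 790, 817, 830, 910, 960, 1057, 1241, 1280 → median = 910
|x − 910|: 50, 120, 147, 80, 331, 93, 258, 370, 0
Sorted deviations: 0, 50, 80, 93, 120, 147, 258, 331, 370 → MAD = 120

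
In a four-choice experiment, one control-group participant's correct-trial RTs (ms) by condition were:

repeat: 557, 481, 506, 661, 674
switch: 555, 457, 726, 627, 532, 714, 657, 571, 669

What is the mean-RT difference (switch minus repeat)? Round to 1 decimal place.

36.2 ms

M(repeat) = 2879/5 = 575.800
M(switch) = 5508/9 = 612.000
Difference = 612.000 − 575.800 = 36.200 ms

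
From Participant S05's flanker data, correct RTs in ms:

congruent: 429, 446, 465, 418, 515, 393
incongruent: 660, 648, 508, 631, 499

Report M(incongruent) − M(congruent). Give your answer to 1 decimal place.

144.9 ms

M(congruent) = 2666/6 = 444.333
M(incongruent) = 2946/5 = 589.200
Difference = 589.200 − 444.333 = 144.867 ms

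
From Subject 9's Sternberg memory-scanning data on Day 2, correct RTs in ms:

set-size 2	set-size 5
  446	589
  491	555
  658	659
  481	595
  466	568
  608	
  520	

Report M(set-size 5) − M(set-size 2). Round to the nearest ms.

69 ms

M(set-size 2) = 3670/7 = 524.286
M(set-size 5) = 2966/5 = 593.200
Difference = 593.200 − 524.286 = 68.914 ms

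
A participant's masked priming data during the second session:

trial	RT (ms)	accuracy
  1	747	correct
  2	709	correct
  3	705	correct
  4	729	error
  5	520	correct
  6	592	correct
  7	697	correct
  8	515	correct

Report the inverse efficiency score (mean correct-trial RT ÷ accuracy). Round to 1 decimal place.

732.2 ms

Correct trials (n=7): 747, 709, 705, 520, 592, 697, 515
Mean correct RT = 4485/7 = 640.7143 ms
Proportion correct = 7/8
IES = 640.7143 / (7/8) = 732.245 ms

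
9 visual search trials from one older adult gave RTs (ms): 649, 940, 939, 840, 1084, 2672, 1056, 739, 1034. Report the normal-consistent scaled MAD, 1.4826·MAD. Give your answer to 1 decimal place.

172.0 ms

Sorted: 649, 739, 840, 939, 940, 1034, 1056, 1084, 2672 → median = 940
|x − 940| sorted: 0, 1, 94, 100, 116, 144, 201, 291, 1732 → MAD = 116
Robust SD ≈ 1.4826 × 116 = 171.982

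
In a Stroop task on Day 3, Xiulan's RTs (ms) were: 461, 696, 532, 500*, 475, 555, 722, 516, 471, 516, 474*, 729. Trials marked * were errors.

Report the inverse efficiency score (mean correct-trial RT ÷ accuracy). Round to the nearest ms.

681 ms

Correct trials (n=10): 461, 696, 532, 475, 555, 722, 516, 471, 516, 729
Mean correct RT = 5673/10 = 567.3000 ms
Proportion correct = 10/12
IES = 567.3000 / (10/12) = 680.760 ms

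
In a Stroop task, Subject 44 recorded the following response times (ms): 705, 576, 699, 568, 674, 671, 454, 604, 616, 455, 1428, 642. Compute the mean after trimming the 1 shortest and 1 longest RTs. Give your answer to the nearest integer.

Sorted: 454, 455, 568, 576, 604, 616, 642, 671, 674, 699, 705, 1428
Drop lowest 1 (454) and highest 1 (1428)
Remaining (n=10): Σ = 6210, mean = 6210/10 = 621.000

621 ms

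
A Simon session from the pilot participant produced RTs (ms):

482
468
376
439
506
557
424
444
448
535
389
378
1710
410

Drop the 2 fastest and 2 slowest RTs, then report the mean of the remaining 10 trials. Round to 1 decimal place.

454.5 ms

Sorted: 376, 378, 389, 410, 424, 439, 444, 448, 468, 482, 506, 535, 557, 1710
Drop lowest 2 (376, 378) and highest 2 (557, 1710)
Remaining (n=10): Σ = 4545, mean = 4545/10 = 454.500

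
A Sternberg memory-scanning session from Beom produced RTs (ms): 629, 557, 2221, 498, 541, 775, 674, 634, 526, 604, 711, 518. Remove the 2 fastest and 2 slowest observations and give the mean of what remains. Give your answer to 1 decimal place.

Sorted: 498, 518, 526, 541, 557, 604, 629, 634, 674, 711, 775, 2221
Drop lowest 2 (498, 518) and highest 2 (775, 2221)
Remaining (n=8): Σ = 4876, mean = 4876/8 = 609.500

609.5 ms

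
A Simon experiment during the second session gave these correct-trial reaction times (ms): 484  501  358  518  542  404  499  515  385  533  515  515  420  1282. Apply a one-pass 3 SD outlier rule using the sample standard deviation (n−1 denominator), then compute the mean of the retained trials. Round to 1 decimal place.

n = 14, ΣRT = 7471, M = 533.643
Σ(x−M)² = 648793.21; s = √(648793.21/13) = 223.399
Cutoffs: 533.643 ± 3·223.399 → [-136.6, 1203.8]
Outside: 1282 → excluded.
Retained (n=13): Σ = 6189, mean = 6189/13 = 476.077

476.1 ms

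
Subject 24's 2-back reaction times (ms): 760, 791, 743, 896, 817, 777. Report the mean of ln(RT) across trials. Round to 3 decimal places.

ln(RT): 6.6333, 6.6733, 6.6107, 6.7979, 6.7056, 6.6554
Σ ln(RT) = 40.0763
Mean = 40.0763/6 = 6.67939

6.679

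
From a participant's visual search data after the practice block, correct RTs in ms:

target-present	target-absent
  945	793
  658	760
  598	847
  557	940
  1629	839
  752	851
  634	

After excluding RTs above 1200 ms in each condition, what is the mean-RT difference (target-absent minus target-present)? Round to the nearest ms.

target-present: exclude 1629
M(target-present) = 4144/6 = 690.667
M(target-absent) = 5030/6 = 838.333
Difference = 838.333 − 690.667 = 147.667 ms

148 ms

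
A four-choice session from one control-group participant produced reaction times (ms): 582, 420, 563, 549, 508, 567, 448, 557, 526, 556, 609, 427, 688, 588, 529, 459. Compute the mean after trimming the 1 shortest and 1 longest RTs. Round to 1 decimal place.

Sorted: 420, 427, 448, 459, 508, 526, 529, 549, 556, 557, 563, 567, 582, 588, 609, 688
Drop lowest 1 (420) and highest 1 (688)
Remaining (n=14): Σ = 7468, mean = 7468/14 = 533.429

533.4 ms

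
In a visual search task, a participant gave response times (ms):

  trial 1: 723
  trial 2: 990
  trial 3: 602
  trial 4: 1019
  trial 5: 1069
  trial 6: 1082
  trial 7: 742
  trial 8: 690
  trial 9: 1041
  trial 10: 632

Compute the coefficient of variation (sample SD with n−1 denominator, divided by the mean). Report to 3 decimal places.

0.229

n = 10, Σ = 8590, M = 859.0000
Σ(x−M)² = 348038.000; s = √(348038.000/9) = 196.6492
CV = 196.6492 / 859.0000 = 0.22893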